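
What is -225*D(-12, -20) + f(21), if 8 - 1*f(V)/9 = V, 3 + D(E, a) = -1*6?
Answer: 1908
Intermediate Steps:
D(E, a) = -9 (D(E, a) = -3 - 1*6 = -3 - 6 = -9)
f(V) = 72 - 9*V
-225*D(-12, -20) + f(21) = -225*(-9) + (72 - 9*21) = 2025 + (72 - 189) = 2025 - 117 = 1908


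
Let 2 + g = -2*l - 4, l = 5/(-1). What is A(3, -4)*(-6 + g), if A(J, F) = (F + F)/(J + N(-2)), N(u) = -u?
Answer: 16/5 ≈ 3.2000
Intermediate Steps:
A(J, F) = 2*F/(2 + J) (A(J, F) = (F + F)/(J - 1*(-2)) = (2*F)/(J + 2) = (2*F)/(2 + J) = 2*F/(2 + J))
l = -5 (l = 5*(-1) = -5)
g = 4 (g = -2 + (-2*(-5) - 4) = -2 + (10 - 4) = -2 + 6 = 4)
A(3, -4)*(-6 + g) = (2*(-4)/(2 + 3))*(-6 + 4) = (2*(-4)/5)*(-2) = (2*(-4)*(⅕))*(-2) = -8/5*(-2) = 16/5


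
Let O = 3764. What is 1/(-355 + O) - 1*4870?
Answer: -16601829/3409 ≈ -4870.0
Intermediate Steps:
1/(-355 + O) - 1*4870 = 1/(-355 + 3764) - 1*4870 = 1/3409 - 4870 = -16601829/3409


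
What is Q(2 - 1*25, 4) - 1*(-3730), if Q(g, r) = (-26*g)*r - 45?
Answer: 6077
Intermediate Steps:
Q(g, r) = -45 - 26*g*r (Q(g, r) = -26*g*r - 45 = -45 - 26*g*r)
Q(2 - 1*25, 4) - 1*(-3730) = (-45 - 26*(2 - 1*25)*4) - 1*(-3730) = (-45 - 26*(2 - 25)*4) + 3730 = (-45 - 26*(-23)*4) + 3730 = (-45 + 2392) + 3730 = 2347 + 3730 = 6077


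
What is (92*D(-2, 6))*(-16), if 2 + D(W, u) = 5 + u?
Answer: -13248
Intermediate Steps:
D(W, u) = 3 + u (D(W, u) = -2 + (5 + u) = 3 + u)
(92*D(-2, 6))*(-16) = (92*(3 + 6))*(-16) = (92*9)*(-16) = 828*(-16) = -13248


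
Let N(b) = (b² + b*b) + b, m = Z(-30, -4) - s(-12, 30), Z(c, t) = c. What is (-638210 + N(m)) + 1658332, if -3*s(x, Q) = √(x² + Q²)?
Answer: 1022124 - 238*√29 ≈ 1.0208e+6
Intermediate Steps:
s(x, Q) = -√(Q² + x²)/3 (s(x, Q) = -√(x² + Q²)/3 = -√(Q² + x²)/3)
m = -30 + 2*√29 (m = -30 - (-1)*√(30² + (-12)²)/3 = -30 - (-1)*√(900 + 144)/3 = -30 - (-1)*√1044/3 = -30 - (-1)*6*√29/3 = -30 - (-2)*√29 = -30 + 2*√29 ≈ -19.230)
N(b) = b + 2*b² (N(b) = (b² + b²) + b = 2*b² + b = b + 2*b²)
(-638210 + N(m)) + 1658332 = (-638210 + (-30 + 2*√29)*(1 + 2*(-30 + 2*√29))) + 1658332 = (-638210 + (-30 + 2*√29)*(1 + (-60 + 4*√29))) + 1658332 = (-638210 + (-30 + 2*√29)*(-59 + 4*√29)) + 1658332 = (-638210 + (-59 + 4*√29)*(-30 + 2*√29)) + 1658332 = 1020122 + (-59 + 4*√29)*(-30 + 2*√29)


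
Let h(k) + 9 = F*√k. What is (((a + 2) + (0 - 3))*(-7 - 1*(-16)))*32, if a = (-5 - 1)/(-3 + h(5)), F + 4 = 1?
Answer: -864/11 - 576*√5/11 ≈ -195.63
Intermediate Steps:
F = -3 (F = -4 + 1 = -3)
h(k) = -9 - 3*√k
a = -6/(-12 - 3*√5) (a = (-5 - 1)/(-3 + (-9 - 3*√5)) = -6/(-12 - 3*√5) ≈ 0.32071)
(((a + 2) + (0 - 3))*(-7 - 1*(-16)))*32 = ((((8/11 - 2*√5/11) + 2) + (0 - 3))*(-7 - 1*(-16)))*32 = (((30/11 - 2*√5/11) - 3)*(-7 + 16))*32 = ((-3/11 - 2*√5/11)*9)*32 = (-27/11 - 18*√5/11)*32 = -864/11 - 576*√5/11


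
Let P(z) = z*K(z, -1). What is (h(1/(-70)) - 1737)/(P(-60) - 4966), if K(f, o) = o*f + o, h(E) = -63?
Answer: 900/4253 ≈ 0.21162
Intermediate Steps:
K(f, o) = o + f*o (K(f, o) = f*o + o = o + f*o)
P(z) = z*(-1 - z) (P(z) = z*(-(1 + z)) = z*(-1 - z))
(h(1/(-70)) - 1737)/(P(-60) - 4966) = (-63 - 1737)/(-1*(-60)*(1 - 60) - 4966) = -1800/(-1*(-60)*(-59) - 4966) = -1800/(-3540 - 4966) = -1800/(-8506) = -1800*(-1/8506) = 900/4253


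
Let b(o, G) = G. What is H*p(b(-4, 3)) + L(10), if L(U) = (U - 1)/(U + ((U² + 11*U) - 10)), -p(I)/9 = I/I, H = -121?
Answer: 76233/70 ≈ 1089.0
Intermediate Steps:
p(I) = -9 (p(I) = -9*I/I = -9*1 = -9)
L(U) = (-1 + U)/(-10 + U² + 12*U) (L(U) = (-1 + U)/(U + (-10 + U² + 11*U)) = (-1 + U)/(-10 + U² + 12*U))
H*p(b(-4, 3)) + L(10) = -121*(-9) + (-1 + 10)/(-10 + 10² + 12*10) = 1089 + 9/(-10 + 100 + 120) = 1089 + 9/210 = 1089 + (1/210)*9 = 1089 + 3/70 = 76233/70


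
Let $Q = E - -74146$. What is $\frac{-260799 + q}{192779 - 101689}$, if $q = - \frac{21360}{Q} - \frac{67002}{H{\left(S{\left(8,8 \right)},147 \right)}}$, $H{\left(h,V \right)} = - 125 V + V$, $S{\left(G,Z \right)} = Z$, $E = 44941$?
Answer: $- \frac{18870448373129}{6591022922708} \approx -2.8631$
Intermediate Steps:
$H{\left(h,V \right)} = - 124 V$
$Q = 119087$ ($Q = 44941 - -74146 = 44941 + 74146 = 119087$)
$q = \frac{1264952849}{361786306}$ ($q = - \frac{21360}{119087} - \frac{67002}{\left(-124\right) 147} = \left(-21360\right) \frac{1}{119087} - \frac{67002}{-18228} = - \frac{21360}{119087} - - \frac{11167}{3038} = - \frac{21360}{119087} + \frac{11167}{3038} = \frac{1264952849}{361786306} \approx 3.4964$)
$\frac{-260799 + q}{192779 - 101689} = \frac{-260799 + \frac{1264952849}{361786306}}{192779 - 101689} = - \frac{94352241865645}{361786306 \cdot 91090} = \left(- \frac{94352241865645}{361786306}\right) \frac{1}{91090} = - \frac{18870448373129}{6591022922708}$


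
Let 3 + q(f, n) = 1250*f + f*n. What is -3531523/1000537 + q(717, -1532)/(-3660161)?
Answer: -12723637175414/3662126506457 ≈ -3.4744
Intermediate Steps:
q(f, n) = -3 + 1250*f + f*n (q(f, n) = -3 + (1250*f + f*n) = -3 + 1250*f + f*n)
-3531523/1000537 + q(717, -1532)/(-3660161) = -3531523/1000537 + (-3 + 1250*717 + 717*(-1532))/(-3660161) = -3531523*1/1000537 + (-3 + 896250 - 1098444)*(-1/3660161) = -3531523/1000537 - 202197*(-1/3660161) = -3531523/1000537 + 202197/3660161 = -12723637175414/3662126506457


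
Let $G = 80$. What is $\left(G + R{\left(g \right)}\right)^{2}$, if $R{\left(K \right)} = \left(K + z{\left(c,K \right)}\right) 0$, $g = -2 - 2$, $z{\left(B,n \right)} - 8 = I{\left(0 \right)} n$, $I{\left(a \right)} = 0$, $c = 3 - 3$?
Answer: $6400$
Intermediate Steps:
$c = 0$
$z{\left(B,n \right)} = 8$ ($z{\left(B,n \right)} = 8 + 0 n = 8 + 0 = 8$)
$g = -4$
$R{\left(K \right)} = 0$ ($R{\left(K \right)} = \left(K + 8\right) 0 = \left(8 + K\right) 0 = 0$)
$\left(G + R{\left(g \right)}\right)^{2} = \left(80 + 0\right)^{2} = 80^{2} = 6400$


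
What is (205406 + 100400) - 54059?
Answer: 251747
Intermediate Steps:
(205406 + 100400) - 54059 = 305806 - 54059 = 251747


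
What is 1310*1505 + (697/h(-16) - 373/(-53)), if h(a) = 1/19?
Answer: 105194402/53 ≈ 1.9848e+6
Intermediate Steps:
h(a) = 1/19
1310*1505 + (697/h(-16) - 373/(-53)) = 1310*1505 + (697/(1/19) - 373/(-53)) = 1971550 + (697*19 - 373*(-1/53)) = 1971550 + (13243 + 373/53) = 1971550 + 702252/53 = 105194402/53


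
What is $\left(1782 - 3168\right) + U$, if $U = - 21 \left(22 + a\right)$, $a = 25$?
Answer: $-2373$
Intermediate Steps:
$U = -987$ ($U = - 21 \left(22 + 25\right) = \left(-21\right) 47 = -987$)
$\left(1782 - 3168\right) + U = \left(1782 - 3168\right) - 987 = -1386 - 987 = -2373$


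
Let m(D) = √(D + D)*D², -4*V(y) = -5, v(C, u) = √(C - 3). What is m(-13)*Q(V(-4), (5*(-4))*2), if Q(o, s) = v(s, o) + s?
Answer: 169*I*√26*(-40 + I*√43) ≈ -5650.8 - 34469.0*I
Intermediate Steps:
v(C, u) = √(-3 + C)
V(y) = 5/4 (V(y) = -¼*(-5) = 5/4)
m(D) = √2*D^(5/2) (m(D) = √(2*D)*D² = (√2*√D)*D² = √2*D^(5/2))
Q(o, s) = s + √(-3 + s) (Q(o, s) = √(-3 + s) + s = s + √(-3 + s))
m(-13)*Q(V(-4), (5*(-4))*2) = (√2*(-13)^(5/2))*((5*(-4))*2 + √(-3 + (5*(-4))*2)) = (√2*(169*I*√13))*(-20*2 + √(-3 - 20*2)) = (169*I*√26)*(-40 + √(-3 - 40)) = (169*I*√26)*(-40 + √(-43)) = (169*I*√26)*(-40 + I*√43) = 169*I*√26*(-40 + I*√43)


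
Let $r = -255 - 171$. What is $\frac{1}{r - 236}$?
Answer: $- \frac{1}{662} \approx -0.0015106$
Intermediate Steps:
$r = -426$ ($r = -255 - 171 = -426$)
$\frac{1}{r - 236} = \frac{1}{-426 - 236} = \frac{1}{-662} = - \frac{1}{662}$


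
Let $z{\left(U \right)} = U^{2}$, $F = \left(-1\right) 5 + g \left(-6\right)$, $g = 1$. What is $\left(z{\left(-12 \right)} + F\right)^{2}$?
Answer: $17689$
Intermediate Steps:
$F = -11$ ($F = \left(-1\right) 5 + 1 \left(-6\right) = -5 - 6 = -11$)
$\left(z{\left(-12 \right)} + F\right)^{2} = \left(\left(-12\right)^{2} - 11\right)^{2} = \left(144 - 11\right)^{2} = 133^{2} = 17689$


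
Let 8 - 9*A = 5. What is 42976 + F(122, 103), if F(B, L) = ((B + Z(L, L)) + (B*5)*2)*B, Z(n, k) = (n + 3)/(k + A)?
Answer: 32057898/155 ≈ 2.0683e+5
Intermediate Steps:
A = ⅓ (A = 8/9 - ⅑*5 = 8/9 - 5/9 = ⅓ ≈ 0.33333)
Z(n, k) = (3 + n)/(⅓ + k) (Z(n, k) = (n + 3)/(k + ⅓) = (3 + n)/(⅓ + k))
F(B, L) = B*(11*B + 3*(3 + L)/(1 + 3*L)) (F(B, L) = ((B + 3*(3 + L)/(1 + 3*L)) + (B*5)*2)*B = ((B + 3*(3 + L)/(1 + 3*L)) + (5*B)*2)*B = ((B + 3*(3 + L)/(1 + 3*L)) + 10*B)*B = (11*B + 3*(3 + L)/(1 + 3*L))*B = B*(11*B + 3*(3 + L)/(1 + 3*L)))
42976 + F(122, 103) = 42976 + 122*(9 + 3*103 + 11*122*(1 + 3*103))/(1 + 3*103) = 42976 + 122*(9 + 309 + 11*122*(1 + 309))/(1 + 309) = 42976 + 122*(9 + 309 + 11*122*310)/310 = 42976 + 122*(1/310)*(9 + 309 + 416020) = 42976 + 122*(1/310)*416338 = 42976 + 25396618/155 = 32057898/155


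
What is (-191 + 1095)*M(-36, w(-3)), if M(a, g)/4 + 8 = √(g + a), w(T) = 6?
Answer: -28928 + 3616*I*√30 ≈ -28928.0 + 19806.0*I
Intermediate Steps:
M(a, g) = -32 + 4*√(a + g) (M(a, g) = -32 + 4*√(g + a) = -32 + 4*√(a + g))
(-191 + 1095)*M(-36, w(-3)) = (-191 + 1095)*(-32 + 4*√(-36 + 6)) = 904*(-32 + 4*√(-30)) = 904*(-32 + 4*(I*√30)) = 904*(-32 + 4*I*√30) = -28928 + 3616*I*√30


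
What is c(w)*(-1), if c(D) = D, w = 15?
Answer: -15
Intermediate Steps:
c(w)*(-1) = 15*(-1) = -15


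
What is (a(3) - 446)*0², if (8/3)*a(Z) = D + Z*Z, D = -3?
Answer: 0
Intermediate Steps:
a(Z) = -9/8 + 3*Z²/8 (a(Z) = 3*(-3 + Z*Z)/8 = 3*(-3 + Z²)/8 = -9/8 + 3*Z²/8)
(a(3) - 446)*0² = ((-9/8 + (3/8)*3²) - 446)*0² = ((-9/8 + (3/8)*9) - 446)*0 = ((-9/8 + 27/8) - 446)*0 = (9/4 - 446)*0 = -1775/4*0 = 0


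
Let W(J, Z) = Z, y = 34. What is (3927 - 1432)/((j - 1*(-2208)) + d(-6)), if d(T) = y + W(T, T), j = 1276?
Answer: 2495/3512 ≈ 0.71042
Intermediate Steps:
d(T) = 34 + T
(3927 - 1432)/((j - 1*(-2208)) + d(-6)) = (3927 - 1432)/((1276 - 1*(-2208)) + (34 - 6)) = 2495/((1276 + 2208) + 28) = 2495/(3484 + 28) = 2495/3512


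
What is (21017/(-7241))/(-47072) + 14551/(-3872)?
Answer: -4843362297/1288832831 ≈ -3.7579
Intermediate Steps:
(21017/(-7241))/(-47072) + 14551/(-3872) = (21017*(-1/7241))*(-1/47072) + 14551*(-1/3872) = -21017/7241*(-1/47072) - 14551/3872 = 21017/340848352 - 14551/3872 = -4843362297/1288832831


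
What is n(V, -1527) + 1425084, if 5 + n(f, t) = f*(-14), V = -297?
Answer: 1429237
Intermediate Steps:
n(f, t) = -5 - 14*f (n(f, t) = -5 + f*(-14) = -5 - 14*f)
n(V, -1527) + 1425084 = (-5 - 14*(-297)) + 1425084 = (-5 + 4158) + 1425084 = 4153 + 1425084 = 1429237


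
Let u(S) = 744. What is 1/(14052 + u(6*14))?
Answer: 1/14796 ≈ 6.7586e-5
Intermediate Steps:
1/(14052 + u(6*14)) = 1/(14052 + 744) = 1/14796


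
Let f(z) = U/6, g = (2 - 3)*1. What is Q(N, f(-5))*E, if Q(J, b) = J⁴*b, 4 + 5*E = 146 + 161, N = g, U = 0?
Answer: 0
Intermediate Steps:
g = -1 (g = -1*1 = -1)
f(z) = 0 (f(z) = 0/6 = 0*(⅙) = 0)
N = -1
E = 303/5 (E = -⅘ + (146 + 161)/5 = -⅘ + (⅕)*307 = -⅘ + 307/5 = 303/5 ≈ 60.600)
Q(J, b) = b*J⁴
Q(N, f(-5))*E = (0*(-1)⁴)*(303/5) = (0*1)*(303/5) = 0*(303/5) = 0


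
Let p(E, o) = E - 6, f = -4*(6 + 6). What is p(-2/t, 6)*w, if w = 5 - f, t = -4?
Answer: -583/2 ≈ -291.50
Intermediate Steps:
f = -48 (f = -4*12 = -48)
p(E, o) = -6 + E
w = 53 (w = 5 - 1*(-48) = 5 + 48 = 53)
p(-2/t, 6)*w = (-6 - 2/(-4))*53 = (-6 - 2*(-¼))*53 = (-6 + ½)*53 = -11/2*53 = -583/2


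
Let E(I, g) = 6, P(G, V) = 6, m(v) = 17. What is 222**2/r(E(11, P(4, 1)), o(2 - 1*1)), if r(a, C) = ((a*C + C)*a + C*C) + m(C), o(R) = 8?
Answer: 16428/139 ≈ 118.19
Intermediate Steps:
r(a, C) = 17 + C**2 + a*(C + C*a) (r(a, C) = ((a*C + C)*a + C*C) + 17 = ((C*a + C)*a + C**2) + 17 = ((C + C*a)*a + C**2) + 17 = (a*(C + C*a) + C**2) + 17 = (C**2 + a*(C + C*a)) + 17 = 17 + C**2 + a*(C + C*a))
222**2/r(E(11, P(4, 1)), o(2 - 1*1)) = 222**2/(17 + 8**2 + 8*6 + 8*6**2) = 49284/(17 + 64 + 48 + 8*36) = 49284/(17 + 64 + 48 + 288) = 49284/417 = 49284*(1/417) = 16428/139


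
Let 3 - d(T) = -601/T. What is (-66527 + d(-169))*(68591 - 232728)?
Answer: 1845418060509/169 ≈ 1.0920e+10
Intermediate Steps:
d(T) = 3 + 601/T (d(T) = 3 - (-601)/T = 3 + 601/T)
(-66527 + d(-169))*(68591 - 232728) = (-66527 + (3 + 601/(-169)))*(68591 - 232728) = (-66527 + (3 + 601*(-1/169)))*(-164137) = (-66527 + (3 - 601/169))*(-164137) = (-66527 - 94/169)*(-164137) = -11243157/169*(-164137) = 1845418060509/169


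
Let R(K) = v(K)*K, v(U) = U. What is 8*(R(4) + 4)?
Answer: 160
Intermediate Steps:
R(K) = K**2 (R(K) = K*K = K**2)
8*(R(4) + 4) = 8*(4**2 + 4) = 8*(16 + 4) = 8*20 = 160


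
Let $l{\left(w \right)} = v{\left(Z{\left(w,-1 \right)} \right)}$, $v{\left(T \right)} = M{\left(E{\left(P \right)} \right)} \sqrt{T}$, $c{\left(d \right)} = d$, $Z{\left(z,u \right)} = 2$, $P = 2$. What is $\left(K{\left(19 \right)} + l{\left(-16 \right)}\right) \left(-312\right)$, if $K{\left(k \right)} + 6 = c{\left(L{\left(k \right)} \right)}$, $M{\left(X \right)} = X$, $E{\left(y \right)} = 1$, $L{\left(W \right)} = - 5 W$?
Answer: $31512 - 312 \sqrt{2} \approx 31071.0$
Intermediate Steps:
$v{\left(T \right)} = \sqrt{T}$ ($v{\left(T \right)} = 1 \sqrt{T} = \sqrt{T}$)
$l{\left(w \right)} = \sqrt{2}$
$K{\left(k \right)} = -6 - 5 k$
$\left(K{\left(19 \right)} + l{\left(-16 \right)}\right) \left(-312\right) = \left(\left(-6 - 95\right) + \sqrt{2}\right) \left(-312\right) = \left(-101 + \sqrt{2}\right) \left(-312\right) = 31512 - 312 \sqrt{2}$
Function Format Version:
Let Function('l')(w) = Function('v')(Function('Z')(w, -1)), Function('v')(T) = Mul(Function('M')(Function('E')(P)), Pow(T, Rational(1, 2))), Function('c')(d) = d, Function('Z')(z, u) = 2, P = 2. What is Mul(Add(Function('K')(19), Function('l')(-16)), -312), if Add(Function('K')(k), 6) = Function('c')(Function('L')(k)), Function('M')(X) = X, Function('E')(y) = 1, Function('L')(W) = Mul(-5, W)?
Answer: Add(31512, Mul(-312, Pow(2, Rational(1, 2)))) ≈ 31071.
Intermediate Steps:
Function('v')(T) = Pow(T, Rational(1, 2)) (Function('v')(T) = Mul(1, Pow(T, Rational(1, 2))) = Pow(T, Rational(1, 2)))
Function('l')(w) = Pow(2, Rational(1, 2))
Function('K')(k) = Add(-6, Mul(-5, k))
Mul(Add(Function('K')(19), Function('l')(-16)), -312) = Mul(Add(Add(-6, Mul(-5, 19)), Pow(2, Rational(1, 2))), -312) = Mul(Add(Add(-6, -95), Pow(2, Rational(1, 2))), -312) = Mul(Add(-101, Pow(2, Rational(1, 2))), -312) = Add(31512, Mul(-312, Pow(2, Rational(1, 2))))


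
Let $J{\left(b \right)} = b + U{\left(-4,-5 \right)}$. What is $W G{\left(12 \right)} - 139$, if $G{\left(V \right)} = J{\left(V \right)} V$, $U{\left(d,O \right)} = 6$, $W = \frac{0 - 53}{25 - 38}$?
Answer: $\frac{9641}{13} \approx 741.62$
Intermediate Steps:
$W = \frac{53}{13}$ ($W = - \frac{53}{-13} = \left(-53\right) \left(- \frac{1}{13}\right) = \frac{53}{13} \approx 4.0769$)
$J{\left(b \right)} = 6 + b$ ($J{\left(b \right)} = b + 6 = 6 + b$)
$G{\left(V \right)} = V \left(6 + V\right)$ ($G{\left(V \right)} = \left(6 + V\right) V = V \left(6 + V\right)$)
$W G{\left(12 \right)} - 139 = \frac{53 \cdot 12 \left(6 + 12\right)}{13} - 139 = \frac{53 \cdot 12 \cdot 18}{13} - 139 = \frac{53}{13} \cdot 216 - 139 = \frac{11448}{13} - 139 = \frac{9641}{13}$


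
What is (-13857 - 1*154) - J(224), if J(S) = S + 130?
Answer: -14365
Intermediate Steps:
J(S) = 130 + S
(-13857 - 1*154) - J(224) = (-13857 - 1*154) - (130 + 224) = (-13857 - 154) - 1*354 = -14011 - 354 = -14365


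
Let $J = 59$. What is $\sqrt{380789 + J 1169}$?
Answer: $4 \sqrt{28110} \approx 670.64$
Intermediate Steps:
$\sqrt{380789 + J 1169} = \sqrt{380789 + 59 \cdot 1169} = \sqrt{380789 + 68971} = \sqrt{449760} = 4 \sqrt{28110}$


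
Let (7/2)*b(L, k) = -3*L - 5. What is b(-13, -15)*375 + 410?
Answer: 28370/7 ≈ 4052.9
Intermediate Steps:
b(L, k) = -10/7 - 6*L/7 (b(L, k) = 2*(-3*L - 5)/7 = 2*(-5 - 3*L)/7 = -10/7 - 6*L/7)
b(-13, -15)*375 + 410 = (-10/7 - 6/7*(-13))*375 + 410 = (-10/7 + 78/7)*375 + 410 = (68/7)*375 + 410 = 25500/7 + 410 = 28370/7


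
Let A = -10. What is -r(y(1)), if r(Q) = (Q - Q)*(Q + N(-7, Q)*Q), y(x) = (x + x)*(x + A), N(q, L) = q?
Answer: 0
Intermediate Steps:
y(x) = 2*x*(-10 + x) (y(x) = (x + x)*(x - 10) = (2*x)*(-10 + x) = 2*x*(-10 + x))
r(Q) = 0 (r(Q) = (Q - Q)*(Q - 7*Q) = 0*(-6*Q) = 0)
-r(y(1)) = -1*0 = 0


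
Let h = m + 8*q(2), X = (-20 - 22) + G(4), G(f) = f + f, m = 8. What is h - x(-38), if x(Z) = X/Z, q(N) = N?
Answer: 439/19 ≈ 23.105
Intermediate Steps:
G(f) = 2*f
X = -34 (X = (-20 - 22) + 2*4 = -42 + 8 = -34)
h = 24 (h = 8 + 8*2 = 8 + 16 = 24)
x(Z) = -34/Z
h - x(-38) = 24 - (-34)/(-38) = 24 - (-34)*(-1)/38 = 24 - 1*17/19 = 24 - 17/19 = 439/19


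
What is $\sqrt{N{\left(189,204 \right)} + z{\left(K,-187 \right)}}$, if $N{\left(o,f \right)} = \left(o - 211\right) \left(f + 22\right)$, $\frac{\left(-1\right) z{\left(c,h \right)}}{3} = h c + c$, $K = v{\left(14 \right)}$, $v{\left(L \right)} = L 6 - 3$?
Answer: $\sqrt{40226} \approx 200.56$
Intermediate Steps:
$v{\left(L \right)} = -3 + 6 L$ ($v{\left(L \right)} = 6 L - 3 = -3 + 6 L$)
$K = 81$ ($K = -3 + 6 \cdot 14 = -3 + 84 = 81$)
$z{\left(c,h \right)} = - 3 c - 3 c h$ ($z{\left(c,h \right)} = - 3 \left(h c + c\right) = - 3 \left(c h + c\right) = - 3 \left(c + c h\right) = - 3 c - 3 c h$)
$N{\left(o,f \right)} = \left(-211 + o\right) \left(22 + f\right)$
$\sqrt{N{\left(189,204 \right)} + z{\left(K,-187 \right)}} = \sqrt{\left(-4642 - 43044 + 22 \cdot 189 + 204 \cdot 189\right) - 243 \left(1 - 187\right)} = \sqrt{\left(-4642 - 43044 + 4158 + 38556\right) - 243 \left(-186\right)} = \sqrt{-4972 + 45198} = \sqrt{40226}$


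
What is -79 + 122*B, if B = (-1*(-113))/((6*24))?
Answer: 1205/72 ≈ 16.736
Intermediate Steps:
B = 113/144 ≈ 0.78472
-79 + 122*B = -79 + 122*(113/144) = -79 + 6893/72 = 1205/72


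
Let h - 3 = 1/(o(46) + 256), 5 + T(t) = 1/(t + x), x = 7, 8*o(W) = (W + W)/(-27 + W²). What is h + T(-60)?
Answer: -114224803/56688323 ≈ -2.0150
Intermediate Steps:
o(W) = W/(4*(-27 + W²)) (o(W) = ((W + W)/(-27 + W²))/8 = ((2*W)/(-27 + W²))/8 = (2*W/(-27 + W²))/8 = W/(4*(-27 + W²)))
T(t) = -5 + 1/(7 + t) (T(t) = -5 + 1/(t + 7) = -5 + 1/(7 + t))
h = 3212951/1069591 (h = 3 + 1/((¼)*46/(-27 + 46²) + 256) = 3 + 1/((¼)*46/(-27 + 2116) + 256) = 3 + 1/((¼)*46/2089 + 256) = 3 + 1/((¼)*46*(1/2089) + 256) = 3 + 1/(23/4178 + 256) = 3 + 1/(1069591/4178) = 3 + 4178/1069591 = 3212951/1069591 ≈ 3.0039)
h + T(-60) = 3212951/1069591 + (-34 - 5*(-60))/(7 - 60) = 3212951/1069591 + (-34 + 300)/(-53) = 3212951/1069591 - 1/53*266 = 3212951/1069591 - 266/53 = -114224803/56688323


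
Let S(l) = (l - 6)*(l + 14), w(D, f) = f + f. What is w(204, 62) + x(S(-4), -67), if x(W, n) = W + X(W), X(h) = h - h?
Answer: 24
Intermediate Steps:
X(h) = 0
w(D, f) = 2*f
S(l) = (-6 + l)*(14 + l)
x(W, n) = W (x(W, n) = W + 0 = W)
w(204, 62) + x(S(-4), -67) = 2*62 + (-84 + (-4)² + 8*(-4)) = 124 + (-84 + 16 - 32) = 124 - 100 = 24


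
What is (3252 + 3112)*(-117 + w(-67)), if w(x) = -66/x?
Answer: -49467372/67 ≈ -7.3832e+5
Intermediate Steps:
(3252 + 3112)*(-117 + w(-67)) = (3252 + 3112)*(-117 - 66/(-67)) = 6364*(-117 - 66*(-1/67)) = 6364*(-117 + 66/67) = 6364*(-7773/67) = -49467372/67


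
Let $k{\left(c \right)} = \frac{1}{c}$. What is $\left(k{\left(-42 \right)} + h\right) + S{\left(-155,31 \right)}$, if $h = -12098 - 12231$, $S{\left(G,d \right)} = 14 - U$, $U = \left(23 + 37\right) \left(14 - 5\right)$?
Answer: $- \frac{1043911}{42} \approx -24855.0$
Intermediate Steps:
$U = 540$ ($U = 60 \cdot 9 = 540$)
$S{\left(G,d \right)} = -526$ ($S{\left(G,d \right)} = 14 - 540 = -526$)
$h = -24329$ ($h = -12098 - 12231 = -24329$)
$\left(k{\left(-42 \right)} + h\right) + S{\left(-155,31 \right)} = \left(\frac{1}{-42} - 24329\right) - 526 = \left(- \frac{1}{42} - 24329\right) - 526 = - \frac{1021819}{42} - 526 = - \frac{1043911}{42}$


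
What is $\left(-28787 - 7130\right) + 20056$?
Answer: $-15861$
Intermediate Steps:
$\left(-28787 - 7130\right) + 20056 = -35917 + 20056 = -15861$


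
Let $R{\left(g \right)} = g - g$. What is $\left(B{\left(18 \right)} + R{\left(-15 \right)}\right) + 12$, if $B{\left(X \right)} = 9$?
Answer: $21$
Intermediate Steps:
$R{\left(g \right)} = 0$
$\left(B{\left(18 \right)} + R{\left(-15 \right)}\right) + 12 = \left(9 + 0\right) + 12 = 9 + 12 = 21$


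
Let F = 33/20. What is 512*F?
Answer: 4224/5 ≈ 844.80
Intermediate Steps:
F = 33/20 (F = 33*(1/20) = 33/20 ≈ 1.6500)
512*F = 512*(33/20) = 4224/5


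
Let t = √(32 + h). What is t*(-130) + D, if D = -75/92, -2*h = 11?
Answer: -75/92 - 65*√106 ≈ -670.03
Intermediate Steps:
h = -11/2 (h = -½*11 = -11/2 ≈ -5.5000)
t = √106/2 (t = √(32 - 11/2) = √(53/2) = √106/2 ≈ 5.1478)
D = -75/92 (D = -75*1/92 = -75/92 ≈ -0.81522)
t*(-130) + D = (√106/2)*(-130) - 75/92 = -65*√106 - 75/92 = -75/92 - 65*√106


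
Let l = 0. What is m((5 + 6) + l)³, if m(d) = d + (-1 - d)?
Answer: -1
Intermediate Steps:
m(d) = -1
m((5 + 6) + l)³ = (-1)³ = -1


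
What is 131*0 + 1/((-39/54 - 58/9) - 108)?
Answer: -6/691 ≈ -0.0086831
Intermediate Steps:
131*0 + 1/((-39/54 - 58/9) - 108) = 0 + 1/((-39*1/54 - 58*1/9) - 108) = 0 + 1/((-13/18 - 58/9) - 108) = 0 + 1/(-43/6 - 108) = 0 + 1/(-691/6) = 0 - 6/691 = -6/691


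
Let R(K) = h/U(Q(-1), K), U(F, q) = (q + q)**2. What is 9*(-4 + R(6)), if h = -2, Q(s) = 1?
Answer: -289/8 ≈ -36.125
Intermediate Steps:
U(F, q) = 4*q**2 (U(F, q) = (2*q)**2 = 4*q**2)
R(K) = -1/(2*K**2) (R(K) = -2*1/(4*K**2) = -1/(2*K**2))
9*(-4 + R(6)) = 9*(-4 - 1/2/6**2) = 9*(-4 - 1/2*1/36) = 9*(-4 - 1/72) = 9*(-289/72) = -289/8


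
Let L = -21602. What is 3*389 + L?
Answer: -20435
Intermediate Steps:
3*389 + L = 3*389 - 21602 = 1167 - 21602 = -20435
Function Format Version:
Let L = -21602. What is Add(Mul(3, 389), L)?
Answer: -20435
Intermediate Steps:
Add(Mul(3, 389), L) = Add(Mul(3, 389), -21602) = Add(1167, -21602) = -20435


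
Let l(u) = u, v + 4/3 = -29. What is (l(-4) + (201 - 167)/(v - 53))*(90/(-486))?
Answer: 551/675 ≈ 0.81630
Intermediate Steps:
v = -91/3 (v = -4/3 - 29 = -91/3 ≈ -30.333)
(l(-4) + (201 - 167)/(v - 53))*(90/(-486)) = (-4 + (201 - 167)/(-91/3 - 53))*(90/(-486)) = (-4 + 34/(-250/3))*(90*(-1/486)) = (-4 + 34*(-3/250))*(-5/27) = (-4 - 51/125)*(-5/27) = -551/125*(-5/27) = 551/675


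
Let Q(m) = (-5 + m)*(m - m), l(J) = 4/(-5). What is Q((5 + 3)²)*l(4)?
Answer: 0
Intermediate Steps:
l(J) = -⅘ (l(J) = 4*(-⅕) = -⅘)
Q(m) = 0 (Q(m) = (-5 + m)*0 = 0)
Q((5 + 3)²)*l(4) = 0*(-⅘) = 0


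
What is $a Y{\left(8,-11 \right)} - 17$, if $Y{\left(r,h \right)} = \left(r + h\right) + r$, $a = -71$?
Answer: $-372$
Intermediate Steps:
$Y{\left(r,h \right)} = h + 2 r$ ($Y{\left(r,h \right)} = \left(h + r\right) + r = h + 2 r$)
$a Y{\left(8,-11 \right)} - 17 = - 71 \left(-11 + 2 \cdot 8\right) - 17 = - 71 \left(-11 + 16\right) - 17 = \left(-71\right) 5 - 17 = -355 - 17 = -372$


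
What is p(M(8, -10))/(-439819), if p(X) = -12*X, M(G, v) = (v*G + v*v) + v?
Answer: 120/439819 ≈ 0.00027284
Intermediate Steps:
M(G, v) = v + v**2 + G*v (M(G, v) = (G*v + v**2) + v = (v**2 + G*v) + v = v + v**2 + G*v)
p(M(8, -10))/(-439819) = -(-120)*(1 + 8 - 10)/(-439819) = -(-120)*(-1)*(-1/439819) = -12*10*(-1/439819) = -120*(-1/439819) = 120/439819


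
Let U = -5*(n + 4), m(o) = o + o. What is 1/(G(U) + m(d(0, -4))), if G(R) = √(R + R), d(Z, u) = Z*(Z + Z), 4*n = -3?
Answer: -I*√130/65 ≈ -0.17541*I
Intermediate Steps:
n = -¾ (n = (¼)*(-3) = -¾ ≈ -0.75000)
d(Z, u) = 2*Z² (d(Z, u) = Z*(2*Z) = 2*Z²)
m(o) = 2*o
U = -65/4 (U = -5*(-¾ + 4) = -5*13/4 = -65/4 ≈ -16.250)
G(R) = √2*√R (G(R) = √(2*R) = √2*√R)
1/(G(U) + m(d(0, -4))) = 1/(√2*√(-65/4) + 2*(2*0²)) = 1/(√2*(I*√65/2) + 2*(2*0)) = 1/(I*√130/2 + 2*0) = 1/(I*√130/2 + 0) = 1/(I*√130/2) = -I*√130/65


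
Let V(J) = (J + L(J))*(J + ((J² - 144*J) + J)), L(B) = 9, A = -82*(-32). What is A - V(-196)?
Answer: 12391000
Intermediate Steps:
A = 2624
V(J) = (9 + J)*(J² - 142*J) (V(J) = (J + 9)*(J + ((J² - 144*J) + J)) = (9 + J)*(J + (J² - 143*J)) = (9 + J)*(J² - 142*J))
A - V(-196) = 2624 - (-196)*(-1278 + (-196)² - 133*(-196)) = 2624 - (-196)*(-1278 + 38416 + 26068) = 2624 - (-196)*63206 = 2624 - 1*(-12388376) = 2624 + 12388376 = 12391000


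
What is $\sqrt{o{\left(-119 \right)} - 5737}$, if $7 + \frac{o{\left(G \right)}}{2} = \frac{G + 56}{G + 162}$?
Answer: $\frac{3 i \sqrt{1182113}}{43} \approx 75.855 i$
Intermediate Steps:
$o{\left(G \right)} = -14 + \frac{2 \left(56 + G\right)}{162 + G}$ ($o{\left(G \right)} = -14 + 2 \frac{G + 56}{G + 162} = -14 + 2 \frac{56 + G}{162 + G} = -14 + \frac{2 \left(56 + G\right)}{162 + G}$)
$\sqrt{o{\left(-119 \right)} - 5737} = \sqrt{\frac{4 \left(-539 - -357\right)}{162 - 119} - 5737} = \sqrt{\frac{4 \left(-539 + 357\right)}{43} - 5737} = \sqrt{4 \cdot \frac{1}{43} \left(-182\right) - 5737} = \sqrt{- \frac{728}{43} - 5737} = \sqrt{- \frac{247419}{43}} = \frac{3 i \sqrt{1182113}}{43}$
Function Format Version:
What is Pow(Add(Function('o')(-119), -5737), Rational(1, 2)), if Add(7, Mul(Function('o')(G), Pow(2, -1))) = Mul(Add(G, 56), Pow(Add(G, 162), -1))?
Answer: Mul(Rational(3, 43), I, Pow(1182113, Rational(1, 2))) ≈ Mul(75.855, I)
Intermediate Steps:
Function('o')(G) = Add(-14, Mul(2, Pow(Add(162, G), -1), Add(56, G))) (Function('o')(G) = Add(-14, Mul(2, Mul(Add(G, 56), Pow(Add(G, 162), -1)))) = Add(-14, Mul(2, Mul(Add(56, G), Pow(Add(162, G), -1)))) = Add(-14, Mul(2, Mul(Pow(Add(162, G), -1), Add(56, G)))) = Add(-14, Mul(2, Pow(Add(162, G), -1), Add(56, G))))
Pow(Add(Function('o')(-119), -5737), Rational(1, 2)) = Pow(Add(Mul(4, Pow(Add(162, -119), -1), Add(-539, Mul(-3, -119))), -5737), Rational(1, 2)) = Pow(Add(Mul(4, Pow(43, -1), Add(-539, 357)), -5737), Rational(1, 2)) = Pow(Add(Mul(4, Rational(1, 43), -182), -5737), Rational(1, 2)) = Pow(Add(Rational(-728, 43), -5737), Rational(1, 2)) = Pow(Rational(-247419, 43), Rational(1, 2)) = Mul(Rational(3, 43), I, Pow(1182113, Rational(1, 2)))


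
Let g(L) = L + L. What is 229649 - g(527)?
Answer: 228595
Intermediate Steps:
g(L) = 2*L
229649 - g(527) = 229649 - 2*527 = 229649 - 1*1054 = 229649 - 1054 = 228595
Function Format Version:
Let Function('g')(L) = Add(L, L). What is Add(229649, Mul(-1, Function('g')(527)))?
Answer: 228595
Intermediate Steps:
Function('g')(L) = Mul(2, L)
Add(229649, Mul(-1, Function('g')(527))) = Add(229649, Mul(-1, Mul(2, 527))) = Add(229649, Mul(-1, 1054)) = Add(229649, -1054) = 228595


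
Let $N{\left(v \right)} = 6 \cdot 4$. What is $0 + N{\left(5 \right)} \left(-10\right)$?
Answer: $-240$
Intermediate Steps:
$N{\left(v \right)} = 24$
$0 + N{\left(5 \right)} \left(-10\right) = 0 + 24 \left(-10\right) = 0 - 240 = -240$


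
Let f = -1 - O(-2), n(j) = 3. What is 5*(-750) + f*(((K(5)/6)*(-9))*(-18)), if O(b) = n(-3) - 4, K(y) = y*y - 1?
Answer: -3750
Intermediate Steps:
K(y) = -1 + y² (K(y) = y² - 1 = -1 + y²)
O(b) = -1 (O(b) = 3 - 4 = -1)
f = 0 (f = -1 - 1*(-1) = -1 + 1 = 0)
5*(-750) + f*(((K(5)/6)*(-9))*(-18)) = 5*(-750) + 0*((((-1 + 5²)/6)*(-9))*(-18)) = -3750 + 0*((((-1 + 25)*(⅙))*(-9))*(-18)) = -3750 + 0*(((24*(⅙))*(-9))*(-18)) = -3750 + 0*((4*(-9))*(-18)) = -3750 + 0*(-36*(-18)) = -3750 + 0*648 = -3750 + 0 = -3750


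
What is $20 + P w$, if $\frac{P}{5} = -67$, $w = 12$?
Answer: $-4000$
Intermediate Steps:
$P = -335$ ($P = 5 \left(-67\right) = -335$)
$20 + P w = 20 - 4020 = -4000$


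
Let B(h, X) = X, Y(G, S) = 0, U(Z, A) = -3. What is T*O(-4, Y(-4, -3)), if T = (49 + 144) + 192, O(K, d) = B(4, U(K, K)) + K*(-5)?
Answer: 6545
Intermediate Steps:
O(K, d) = -3 - 5*K (O(K, d) = -3 + K*(-5) = -3 - 5*K)
T = 385 (T = 193 + 192 = 385)
T*O(-4, Y(-4, -3)) = 385*(-3 - 5*(-4)) = 385*(-3 + 20) = 385*17 = 6545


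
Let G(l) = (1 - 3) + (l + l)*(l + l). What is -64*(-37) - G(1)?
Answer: 2366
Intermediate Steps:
G(l) = -2 + 4*l² (G(l) = -2 + (2*l)*(2*l) = -2 + 4*l²)
-64*(-37) - G(1) = -64*(-37) - (-2 + 4*1²) = 2368 - (-2 + 4*1) = 2368 - (-2 + 4) = 2368 - 1*2 = 2368 - 2 = 2366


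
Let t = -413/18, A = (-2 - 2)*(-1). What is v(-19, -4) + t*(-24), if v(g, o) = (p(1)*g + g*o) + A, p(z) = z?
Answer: 1835/3 ≈ 611.67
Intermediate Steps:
A = 4 (A = -4*(-1) = 4)
t = -413/18 (t = -413*1/18 = -413/18 ≈ -22.944)
v(g, o) = 4 + g + g*o (v(g, o) = (1*g + g*o) + 4 = (g + g*o) + 4 = 4 + g + g*o)
v(-19, -4) + t*(-24) = (4 - 19 - 19*(-4)) - 413/18*(-24) = (4 - 19 + 76) + 1652/3 = 61 + 1652/3 = 1835/3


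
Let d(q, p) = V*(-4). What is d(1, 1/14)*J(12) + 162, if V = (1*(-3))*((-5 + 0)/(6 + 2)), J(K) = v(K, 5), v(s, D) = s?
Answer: 72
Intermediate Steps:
J(K) = K
V = 15/8 (V = -(-15)/8 = -3*(-5/8) = 15/8 ≈ 1.8750)
d(q, p) = -15/2 (d(q, p) = (15/8)*(-4) = -15/2)
d(1, 1/14)*J(12) + 162 = -15/2*12 + 162 = -90 + 162 = 72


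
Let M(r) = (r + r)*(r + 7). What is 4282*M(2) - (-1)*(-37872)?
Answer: 116280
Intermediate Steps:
M(r) = 2*r*(7 + r) (M(r) = (2*r)*(7 + r) = 2*r*(7 + r))
4282*M(2) - (-1)*(-37872) = 4282*(2*2*(7 + 2)) - (-1)*(-37872) = 4282*(2*2*9) - 1*37872 = 4282*36 - 37872 = 154152 - 37872 = 116280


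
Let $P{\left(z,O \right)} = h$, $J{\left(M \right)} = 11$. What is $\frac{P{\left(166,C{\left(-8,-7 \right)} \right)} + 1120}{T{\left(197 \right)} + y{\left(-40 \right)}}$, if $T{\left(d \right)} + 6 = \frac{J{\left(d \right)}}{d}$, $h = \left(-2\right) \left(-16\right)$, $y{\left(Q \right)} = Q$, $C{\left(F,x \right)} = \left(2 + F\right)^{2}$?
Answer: $- \frac{75648}{3017} \approx -25.074$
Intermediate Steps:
$h = 32$
$P{\left(z,O \right)} = 32$
$T{\left(d \right)} = -6 + \frac{11}{d}$
$\frac{P{\left(166,C{\left(-8,-7 \right)} \right)} + 1120}{T{\left(197 \right)} + y{\left(-40 \right)}} = \frac{32 + 1120}{\left(-6 + \frac{11}{197}\right) - 40} = \frac{1152}{\left(-6 + 11 \cdot \frac{1}{197}\right) - 40} = \frac{1152}{\left(-6 + \frac{11}{197}\right) - 40} = \frac{1152}{- \frac{1171}{197} - 40} = \frac{1152}{- \frac{9051}{197}} = 1152 \left(- \frac{197}{9051}\right) = - \frac{75648}{3017}$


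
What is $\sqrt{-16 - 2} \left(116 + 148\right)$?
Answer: $792 i \sqrt{2} \approx 1120.1 i$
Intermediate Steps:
$\sqrt{-16 - 2} \left(116 + 148\right) = \sqrt{-18} \cdot 264 = 3 i \sqrt{2} \cdot 264 = 792 i \sqrt{2}$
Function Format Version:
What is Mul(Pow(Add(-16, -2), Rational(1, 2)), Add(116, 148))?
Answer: Mul(792, I, Pow(2, Rational(1, 2))) ≈ Mul(1120.1, I)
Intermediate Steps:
Mul(Pow(Add(-16, -2), Rational(1, 2)), Add(116, 148)) = Mul(Pow(-18, Rational(1, 2)), 264) = Mul(Mul(3, I, Pow(2, Rational(1, 2))), 264) = Mul(792, I, Pow(2, Rational(1, 2)))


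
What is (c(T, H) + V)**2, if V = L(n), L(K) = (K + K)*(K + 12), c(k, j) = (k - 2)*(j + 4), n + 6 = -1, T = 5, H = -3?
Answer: 4489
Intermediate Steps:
n = -7 (n = -6 - 1 = -7)
c(k, j) = (-2 + k)*(4 + j)
L(K) = 2*K*(12 + K) (L(K) = (2*K)*(12 + K) = 2*K*(12 + K))
V = -70 (V = 2*(-7)*(12 - 7) = 2*(-7)*5 = -70)
(c(T, H) + V)**2 = ((-8 - 2*(-3) + 4*5 - 3*5) - 70)**2 = ((-8 + 6 + 20 - 15) - 70)**2 = (3 - 70)**2 = (-67)**2 = 4489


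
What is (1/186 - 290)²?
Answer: 2909415721/34596 ≈ 84097.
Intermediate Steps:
(1/186 - 290)² = (-53939/186)² = 2909415721/34596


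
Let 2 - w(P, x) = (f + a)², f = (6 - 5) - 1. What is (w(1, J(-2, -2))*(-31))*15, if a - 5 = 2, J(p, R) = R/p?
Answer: 21855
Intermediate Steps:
a = 7 (a = 5 + 2 = 7)
f = 0 (f = 1 - 1 = 0)
w(P, x) = -47 (w(P, x) = 2 - (0 + 7)² = 2 - 1*7² = 2 - 1*49 = 2 - 49 = -47)
(w(1, J(-2, -2))*(-31))*15 = -47*(-31)*15 = 1457*15 = 21855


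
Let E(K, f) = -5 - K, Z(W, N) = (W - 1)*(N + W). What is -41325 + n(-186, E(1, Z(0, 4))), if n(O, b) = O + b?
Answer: -41517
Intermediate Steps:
Z(W, N) = (-1 + W)*(N + W)
-41325 + n(-186, E(1, Z(0, 4))) = -41325 + (-186 + (-5 - 1*1)) = -41325 + (-186 + (-5 - 1)) = -41325 + (-186 - 6) = -41325 - 192 = -41517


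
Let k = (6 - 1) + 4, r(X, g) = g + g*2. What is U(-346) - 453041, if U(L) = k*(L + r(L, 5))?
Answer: -456020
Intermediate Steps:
r(X, g) = 3*g (r(X, g) = g + 2*g = 3*g)
k = 9 (k = 5 + 4 = 9)
U(L) = 135 + 9*L (U(L) = 9*(L + 3*5) = 9*(L + 15) = 9*(15 + L) = 135 + 9*L)
U(-346) - 453041 = (135 + 9*(-346)) - 453041 = (135 - 3114) - 453041 = -2979 - 453041 = -456020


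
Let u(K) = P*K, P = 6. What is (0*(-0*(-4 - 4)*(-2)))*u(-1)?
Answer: 0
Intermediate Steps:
u(K) = 6*K
(0*(-0*(-4 - 4)*(-2)))*u(-1) = (0*(-0*(-4 - 4)*(-2)))*(6*(-1)) = (0*(-0*(-8)*(-2)))*(-6) = (0*(-5*0*(-2)))*(-6) = (0*(0*(-2)))*(-6) = (0*0)*(-6) = 0*(-6) = 0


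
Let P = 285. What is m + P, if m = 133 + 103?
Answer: 521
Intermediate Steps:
m = 236
m + P = 236 + 285 = 521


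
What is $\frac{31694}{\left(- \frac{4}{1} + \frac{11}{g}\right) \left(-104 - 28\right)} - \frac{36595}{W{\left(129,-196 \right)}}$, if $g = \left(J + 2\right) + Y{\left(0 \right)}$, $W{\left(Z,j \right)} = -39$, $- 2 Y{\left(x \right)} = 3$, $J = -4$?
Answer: $\frac{1069143}{1100} \approx 971.95$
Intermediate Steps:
$Y{\left(x \right)} = - \frac{3}{2}$ ($Y{\left(x \right)} = \left(- \frac{1}{2}\right) 3 = - \frac{3}{2}$)
$g = - \frac{7}{2}$ ($g = \left(-4 + 2\right) - \frac{3}{2} = -2 - \frac{3}{2} = - \frac{7}{2} \approx -3.5$)
$\frac{31694}{\left(- \frac{4}{1} + \frac{11}{g}\right) \left(-104 - 28\right)} - \frac{36595}{W{\left(129,-196 \right)}} = \frac{31694}{\left(- \frac{4}{1} + \frac{11}{- \frac{7}{2}}\right) \left(-104 - 28\right)} - \frac{36595}{-39} = \frac{31694}{\left(\left(-4\right) 1 + 11 \left(- \frac{2}{7}\right)\right) \left(-132\right)} - - \frac{2815}{3} = \frac{31694}{\left(-4 - \frac{22}{7}\right) \left(-132\right)} + \frac{2815}{3} = \frac{31694}{\left(- \frac{50}{7}\right) \left(-132\right)} + \frac{2815}{3} = \frac{31694}{\frac{6600}{7}} + \frac{2815}{3} = 31694 \cdot \frac{7}{6600} + \frac{2815}{3} = \frac{110929}{3300} + \frac{2815}{3} = \frac{1069143}{1100}$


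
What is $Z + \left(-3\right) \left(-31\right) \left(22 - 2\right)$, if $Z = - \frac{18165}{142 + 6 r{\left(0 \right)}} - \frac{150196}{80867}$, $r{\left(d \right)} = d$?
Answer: $\frac{19868315153}{11483114} \approx 1730.2$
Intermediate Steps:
$Z = - \frac{1490276887}{11483114}$ ($Z = - \frac{18165}{142 + 6 \cdot 0} - \frac{150196}{80867} = - \frac{18165}{142 + 0} - \frac{150196}{80867} = - \frac{18165}{142} - \frac{150196}{80867} = - \frac{1490276887}{11483114} \approx -129.78$)
$Z + \left(-3\right) \left(-31\right) \left(22 - 2\right) = - \frac{1490276887}{11483114} + \left(-3\right) \left(-31\right) \left(22 - 2\right) = - \frac{1490276887}{11483114} + 93 \cdot 20 = - \frac{1490276887}{11483114} + 1860 = \frac{19868315153}{11483114}$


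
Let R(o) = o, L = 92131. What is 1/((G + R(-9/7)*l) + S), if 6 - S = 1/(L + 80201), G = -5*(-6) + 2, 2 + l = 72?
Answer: -172332/8961265 ≈ -0.019231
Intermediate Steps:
l = 70 (l = -2 + 72 = 70)
G = 32 (G = 30 + 2 = 32)
S = 1033991/172332 (S = 6 - 1/(92131 + 80201) = 6 - 1/172332 = 1033991/172332 ≈ 6.0000)
1/((G + R(-9/7)*l) + S) = 1/((32 - 9/7*70) + 1033991/172332) = 1/((32 - 90) + 1033991/172332) = 1/(-58 + 1033991/172332) = 1/(-8961265/172332) = -172332/8961265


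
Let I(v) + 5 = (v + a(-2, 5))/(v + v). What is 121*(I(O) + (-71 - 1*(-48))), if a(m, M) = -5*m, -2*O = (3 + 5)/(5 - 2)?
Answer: -15125/4 ≈ -3781.3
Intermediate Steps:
O = -4/3 (O = -(3 + 5)/(2*(5 - 2)) = -4/3 ≈ -1.3333)
I(v) = -5 + (10 + v)/(2*v) (I(v) = -5 + (v - 5*(-2))/(v + v) = -5 + (v + 10)/((2*v)) = -5 + (10 + v)*(1/(2*v)) = -5 + (10 + v)/(2*v))
121*(I(O) + (-71 - 1*(-48))) = 121*((-9/2 + 5/(-4/3)) + (-71 - 1*(-48))) = 121*((-9/2 + 5*(-¾)) + (-71 + 48)) = 121*((-9/2 - 15/4) - 23) = 121*(-33/4 - 23) = 121*(-125/4) = -15125/4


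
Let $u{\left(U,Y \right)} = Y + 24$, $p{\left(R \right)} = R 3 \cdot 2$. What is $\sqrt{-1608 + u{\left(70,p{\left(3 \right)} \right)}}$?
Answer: $3 i \sqrt{174} \approx 39.573 i$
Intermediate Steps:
$p{\left(R \right)} = 6 R$ ($p{\left(R \right)} = 3 R 2 = 6 R$)
$u{\left(U,Y \right)} = 24 + Y$
$\sqrt{-1608 + u{\left(70,p{\left(3 \right)} \right)}} = \sqrt{-1608 + \left(24 + 6 \cdot 3\right)} = \sqrt{-1608 + \left(24 + 18\right)} = \sqrt{-1608 + 42} = \sqrt{-1566} = 3 i \sqrt{174}$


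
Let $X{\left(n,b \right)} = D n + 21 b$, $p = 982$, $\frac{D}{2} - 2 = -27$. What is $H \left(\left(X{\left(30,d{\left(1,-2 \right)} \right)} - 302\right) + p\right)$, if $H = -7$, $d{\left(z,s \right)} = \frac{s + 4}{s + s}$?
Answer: $\frac{11627}{2} \approx 5813.5$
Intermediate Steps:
$d{\left(z,s \right)} = \frac{4 + s}{2 s}$
$D = -50$ ($D = 4 + 2 \left(-27\right) = 4 - 54 = -50$)
$X{\left(n,b \right)} = - 50 n + 21 b$
$H \left(\left(X{\left(30,d{\left(1,-2 \right)} \right)} - 302\right) + p\right) = - 7 \left(\left(\left(\left(-50\right) 30 + 21 \frac{4 - 2}{2 \left(-2\right)}\right) - 302\right) + 982\right) = - 7 \left(\left(\left(-1500 + 21 \cdot \frac{1}{2} \left(- \frac{1}{2}\right) 2\right) - 302\right) + 982\right) = - 7 \left(\left(\left(-1500 + 21 \left(- \frac{1}{2}\right)\right) - 302\right) + 982\right) = - 7 \left(\left(\left(-1500 - \frac{21}{2}\right) - 302\right) + 982\right) = - 7 \left(\left(- \frac{3021}{2} - 302\right) + 982\right) = - 7 \left(- \frac{3625}{2} + 982\right) = \left(-7\right) \left(- \frac{1661}{2}\right) = \frac{11627}{2}$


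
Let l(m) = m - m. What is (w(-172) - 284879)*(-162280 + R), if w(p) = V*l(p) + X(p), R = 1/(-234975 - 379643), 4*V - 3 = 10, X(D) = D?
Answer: 28431046327346091/614618 ≈ 4.6258e+10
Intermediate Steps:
l(m) = 0
V = 13/4 (V = 3/4 + (1/4)*10 = 3/4 + 5/2 = 13/4 ≈ 3.2500)
R = -1/614618 (R = 1/(-614618) = -1/614618 ≈ -1.6270e-6)
w(p) = p (w(p) = (13/4)*0 + p = 0 + p = p)
(w(-172) - 284879)*(-162280 + R) = (-172 - 284879)*(-162280 - 1/614618) = -285051*(-99740209041/614618) = 28431046327346091/614618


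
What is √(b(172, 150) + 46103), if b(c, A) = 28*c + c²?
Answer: 19*√223 ≈ 283.73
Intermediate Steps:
b(c, A) = c² + 28*c
√(b(172, 150) + 46103) = √(172*(28 + 172) + 46103) = √(172*200 + 46103) = √(34400 + 46103) = √80503 = 19*√223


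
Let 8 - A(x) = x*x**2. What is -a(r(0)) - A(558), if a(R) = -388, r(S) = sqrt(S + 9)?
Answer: 173741492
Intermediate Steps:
r(S) = sqrt(9 + S)
A(x) = 8 - x**3 (A(x) = 8 - x*x**2 = 8 - x**3)
-a(r(0)) - A(558) = -1*(-388) - (8 - 1*558**3) = 388 - (8 - 1*173741112) = 388 - (8 - 173741112) = 388 - 1*(-173741104) = 388 + 173741104 = 173741492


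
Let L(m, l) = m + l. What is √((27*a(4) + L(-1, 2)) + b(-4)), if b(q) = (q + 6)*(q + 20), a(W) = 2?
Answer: √87 ≈ 9.3274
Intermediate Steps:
L(m, l) = l + m
b(q) = (6 + q)*(20 + q)
√((27*a(4) + L(-1, 2)) + b(-4)) = √((27*2 + (2 - 1)) + (120 + (-4)² + 26*(-4))) = √((54 + 1) + (120 + 16 - 104)) = √(55 + 32) = √87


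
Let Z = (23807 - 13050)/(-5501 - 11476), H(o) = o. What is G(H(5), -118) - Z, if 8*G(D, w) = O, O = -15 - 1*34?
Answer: -745817/135816 ≈ -5.4914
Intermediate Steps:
O = -49 (O = -15 - 34 = -49)
G(D, w) = -49/8 (G(D, w) = (⅛)*(-49) = -49/8)
Z = -10757/16977 (Z = 10757/(-16977) = 10757*(-1/16977) = -10757/16977 ≈ -0.63362)
G(H(5), -118) - Z = -49/8 - 1*(-10757/16977) = -49/8 + 10757/16977 = -745817/135816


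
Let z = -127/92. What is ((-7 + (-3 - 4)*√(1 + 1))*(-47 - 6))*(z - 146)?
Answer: -5030389/92 - 5030389*√2/92 ≈ -1.3200e+5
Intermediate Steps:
z = -127/92 (z = -127*1/92 = -127/92 ≈ -1.3804)
((-7 + (-3 - 4)*√(1 + 1))*(-47 - 6))*(z - 146) = ((-7 + (-3 - 4)*√(1 + 1))*(-47 - 6))*(-127/92 - 146) = ((-7 - 7*√2)*(-53))*(-13559/92) = (371 + 371*√2)*(-13559/92) = -5030389/92 - 5030389*√2/92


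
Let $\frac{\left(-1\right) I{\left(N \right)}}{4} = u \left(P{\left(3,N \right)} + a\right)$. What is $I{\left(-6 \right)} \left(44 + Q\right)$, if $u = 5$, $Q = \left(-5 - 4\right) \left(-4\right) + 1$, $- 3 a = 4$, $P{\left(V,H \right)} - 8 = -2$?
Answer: $-7560$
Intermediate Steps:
$P{\left(V,H \right)} = 6$ ($P{\left(V,H \right)} = 8 - 2 = 6$)
$a = - \frac{4}{3}$ ($a = \left(- \frac{1}{3}\right) 4 = - \frac{4}{3} \approx -1.3333$)
$Q = 37$ ($Q = \left(-5 - 4\right) \left(-4\right) + 1 = \left(-9\right) \left(-4\right) + 1 = 36 + 1 = 37$)
$I{\left(N \right)} = - \frac{280}{3}$ ($I{\left(N \right)} = - 4 \cdot 5 \left(6 - \frac{4}{3}\right) = - 4 \cdot 5 \cdot \frac{14}{3} = \left(-4\right) \frac{70}{3} = - \frac{280}{3}$)
$I{\left(-6 \right)} \left(44 + Q\right) = - \frac{280 \left(44 + 37\right)}{3} = \left(- \frac{280}{3}\right) 81 = -7560$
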